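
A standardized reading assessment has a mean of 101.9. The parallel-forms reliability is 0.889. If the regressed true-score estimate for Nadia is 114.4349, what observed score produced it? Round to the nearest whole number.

116

T̂ = ρX + (1 − ρ)μ  ⇒  X = (T̂ − (1 − ρ)μ) / ρ
X = (114.4349 − 0.111 × 101.9) / 0.889 = (114.4349 − 11.3109) / 0.889 = 103.1240 / 0.889 = 116.00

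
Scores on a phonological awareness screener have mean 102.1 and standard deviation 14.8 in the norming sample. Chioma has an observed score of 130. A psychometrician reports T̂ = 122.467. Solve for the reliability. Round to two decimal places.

0.73

T̂ = ρX + (1 − ρ)μ  ⇒  T̂ − μ = ρ(X − μ)
ρ = (T̂ − μ)/(X − μ) = (122.467 − 102.1) / (130 − 102.1) = 20.367 / 27.9 = 0.7300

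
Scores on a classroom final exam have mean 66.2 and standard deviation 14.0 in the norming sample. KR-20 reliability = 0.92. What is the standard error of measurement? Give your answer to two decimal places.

SEM = SD · √(1 − ρ) = 14.0 × √0.08 = 14.0 × 0.2828 = 3.960

3.96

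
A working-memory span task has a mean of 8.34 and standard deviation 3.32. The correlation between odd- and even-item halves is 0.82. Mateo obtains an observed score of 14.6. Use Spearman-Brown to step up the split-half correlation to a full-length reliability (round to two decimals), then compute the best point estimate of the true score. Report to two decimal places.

13.97

Spearman-Brown: ρ = 2r/(1 + r) = 2(0.82)/(1 + 0.82) = 1.640/1.82 = 0.9011 → 0.90
T̂ = ρX + (1 − ρ)μ
  = 0.90 × 14.6 + 0.10 × 8.34
  = 13.140 + 0.8340
  = 13.974
  ≈ 13.97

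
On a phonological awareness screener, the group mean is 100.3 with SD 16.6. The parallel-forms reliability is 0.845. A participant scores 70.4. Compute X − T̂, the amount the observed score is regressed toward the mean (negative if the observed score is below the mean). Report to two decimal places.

T̂ = 0.845(70.4) + 0.155(100.3) = 59.4880 + 15.5465 = 75.0345 → 75.035
X − T̂ = 70.4 − 75.035 = -4.635 → -4.63

-4.63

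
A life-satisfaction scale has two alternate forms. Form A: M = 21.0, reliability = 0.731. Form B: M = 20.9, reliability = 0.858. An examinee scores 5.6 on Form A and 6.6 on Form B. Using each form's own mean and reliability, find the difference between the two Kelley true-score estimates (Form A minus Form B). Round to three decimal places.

T̂_A = 0.731(5.6) + 0.269(21.0) = 9.74260
T̂_B = 0.858(6.6) + 0.142(20.9) = 8.63060
T̂_A − T̂_B = 1.11200

1.112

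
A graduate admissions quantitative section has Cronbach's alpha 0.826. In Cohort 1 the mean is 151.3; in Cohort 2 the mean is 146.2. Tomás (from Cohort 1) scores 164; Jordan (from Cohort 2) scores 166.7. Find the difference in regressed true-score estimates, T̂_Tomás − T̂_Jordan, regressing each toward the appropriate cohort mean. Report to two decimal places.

T̂_Tomás = 0.826(164) + 0.174(151.3) = 161.7902
T̂_Jordan = 0.826(166.7) + 0.174(146.2) = 163.1330
Difference = 161.7902 − 163.1330 = -1.3428

-1.34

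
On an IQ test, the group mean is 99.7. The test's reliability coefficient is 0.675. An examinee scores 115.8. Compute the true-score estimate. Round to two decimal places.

Weight the observed score by reliability and the mean by (1 − reliability): T̂ = 0.675·115.8 + 0.325·99.7 = 78.1650 + 32.4025 = 110.568.

110.57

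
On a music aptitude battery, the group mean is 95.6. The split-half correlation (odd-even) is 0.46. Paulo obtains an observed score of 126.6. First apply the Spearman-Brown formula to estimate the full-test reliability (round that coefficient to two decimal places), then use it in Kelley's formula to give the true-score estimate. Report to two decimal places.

Spearman-Brown: ρ = 2r/(1 + r) = 2(0.46)/(1 + 0.46) = 0.920/1.46 = 0.6301 → 0.63
Kelley's formula gives T̂ = 0.63·126.6 + 0.37·95.6 = 79.758 + 35.372 = 115.130.

115.13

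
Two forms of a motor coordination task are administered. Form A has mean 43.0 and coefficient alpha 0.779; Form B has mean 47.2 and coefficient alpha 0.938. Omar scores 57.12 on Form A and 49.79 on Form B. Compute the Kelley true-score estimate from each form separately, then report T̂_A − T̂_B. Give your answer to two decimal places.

T̂_A = 0.779(57.12) + 0.221(43.0) = 53.9995
T̂_B = 0.938(49.79) + 0.062(47.2) = 49.6294
T̂_A − T̂_B = 4.3701

4.37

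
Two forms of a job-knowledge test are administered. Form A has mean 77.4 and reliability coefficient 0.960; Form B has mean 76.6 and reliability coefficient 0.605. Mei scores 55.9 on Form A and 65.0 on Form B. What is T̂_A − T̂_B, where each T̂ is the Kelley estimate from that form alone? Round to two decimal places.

T̂_A = 0.960(55.9) + 0.040(77.4) = 56.7600
T̂_B = 0.605(65.0) + 0.395(76.6) = 69.5820
T̂_A − T̂_B = -12.8220

-12.82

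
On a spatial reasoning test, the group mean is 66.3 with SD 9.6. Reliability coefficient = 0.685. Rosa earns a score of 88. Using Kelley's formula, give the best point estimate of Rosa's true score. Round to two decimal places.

Weight the observed score by reliability and the mean by (1 − reliability): T̂ = 0.685·88 + 0.315·66.3 = 60.280 + 20.8845 = 81.165.

81.16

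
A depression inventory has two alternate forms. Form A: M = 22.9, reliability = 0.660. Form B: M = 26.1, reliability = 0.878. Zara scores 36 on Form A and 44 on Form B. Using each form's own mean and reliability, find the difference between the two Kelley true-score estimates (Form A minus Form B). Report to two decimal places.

-10.27

T̂_A = 0.660(36) + 0.340(22.9) = 31.5460
T̂_B = 0.878(44) + 0.122(26.1) = 41.8162
T̂_A − T̂_B = -10.2702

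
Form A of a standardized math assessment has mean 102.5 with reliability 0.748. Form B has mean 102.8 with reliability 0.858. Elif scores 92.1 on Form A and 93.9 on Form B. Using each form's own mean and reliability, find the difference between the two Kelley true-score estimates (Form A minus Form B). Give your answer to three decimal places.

-0.443

T̂_A = 0.748(92.1) + 0.252(102.5) = 94.72080
T̂_B = 0.858(93.9) + 0.142(102.8) = 95.16380
T̂_A − T̂_B = -0.44300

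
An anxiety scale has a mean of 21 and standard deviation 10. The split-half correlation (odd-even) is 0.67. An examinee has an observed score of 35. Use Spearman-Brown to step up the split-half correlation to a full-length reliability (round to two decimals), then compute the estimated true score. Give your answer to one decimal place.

Spearman-Brown: ρ = 2r/(1 + r) = 2(0.67)/(1 + 0.67) = 1.340/1.67 = 0.8024 → 0.80
Regress the observed score toward the mean by the unreliability: T̂ = 0.80·35 + 0.20·21 = 28.00 + 4.20 = 32.20.

32.2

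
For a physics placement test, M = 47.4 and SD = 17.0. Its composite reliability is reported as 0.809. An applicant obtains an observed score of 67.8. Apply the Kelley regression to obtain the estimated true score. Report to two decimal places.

63.90

T̂ = 0.809(67.8) + 0.191(47.4) = 54.8502 + 9.0534 = 63.904 → 63.90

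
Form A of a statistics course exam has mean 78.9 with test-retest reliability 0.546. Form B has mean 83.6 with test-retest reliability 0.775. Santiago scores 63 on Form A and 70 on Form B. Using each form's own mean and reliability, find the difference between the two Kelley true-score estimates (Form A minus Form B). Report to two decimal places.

-2.84

T̂_A = 0.546(63) + 0.454(78.9) = 70.2186
T̂_B = 0.775(70) + 0.225(83.6) = 73.0600
T̂_A − T̂_B = -2.8414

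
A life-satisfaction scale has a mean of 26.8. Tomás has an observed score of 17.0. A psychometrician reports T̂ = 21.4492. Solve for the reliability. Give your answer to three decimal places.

0.546

T̂ = ρX + (1 − ρ)μ  ⇒  T̂ − μ = ρ(X − μ)
ρ = (T̂ − μ)/(X − μ) = (21.4492 − 26.8) / (17.0 − 26.8) = -5.3508 / -9.8 = 0.54600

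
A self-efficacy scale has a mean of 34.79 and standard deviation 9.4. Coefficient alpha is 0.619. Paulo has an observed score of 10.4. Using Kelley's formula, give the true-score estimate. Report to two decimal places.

T̂ = ρX + (1 − ρ)μ
  = 0.619 × 10.4 + 0.381 × 34.79
  = 6.4376 + 13.25499
  = 19.693
  ≈ 19.69

19.69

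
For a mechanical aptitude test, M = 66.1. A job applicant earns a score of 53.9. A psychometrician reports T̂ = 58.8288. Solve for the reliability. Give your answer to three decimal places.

T̂ = ρX + (1 − ρ)μ  ⇒  T̂ − μ = ρ(X − μ)
ρ = (T̂ − μ)/(X − μ) = (58.8288 − 66.1) / (53.9 − 66.1) = -7.2712 / -12.2 = 0.59600

0.596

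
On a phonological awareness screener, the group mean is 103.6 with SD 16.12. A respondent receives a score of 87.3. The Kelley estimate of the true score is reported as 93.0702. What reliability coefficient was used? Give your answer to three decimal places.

0.646

T̂ = ρX + (1 − ρ)μ  ⇒  T̂ − μ = ρ(X − μ)
ρ = (T̂ − μ)/(X − μ) = (93.0702 − 103.6) / (87.3 − 103.6) = -10.5298 / -16.3 = 0.64600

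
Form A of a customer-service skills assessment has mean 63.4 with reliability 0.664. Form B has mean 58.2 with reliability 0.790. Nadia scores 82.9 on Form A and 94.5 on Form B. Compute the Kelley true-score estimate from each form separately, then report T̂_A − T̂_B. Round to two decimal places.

-10.53

T̂_A = 0.664(82.9) + 0.336(63.4) = 76.3480
T̂_B = 0.790(94.5) + 0.210(58.2) = 86.8770
T̂_A − T̂_B = -10.5290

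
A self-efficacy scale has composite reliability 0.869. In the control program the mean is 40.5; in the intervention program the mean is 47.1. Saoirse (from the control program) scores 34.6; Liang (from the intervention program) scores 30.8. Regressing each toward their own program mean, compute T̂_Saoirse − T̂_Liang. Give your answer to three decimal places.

2.438

T̂_Saoirse = 0.869(34.6) + 0.131(40.5) = 35.37290
T̂_Liang = 0.869(30.8) + 0.131(47.1) = 32.93530
Difference = 35.37290 − 32.93530 = 2.43760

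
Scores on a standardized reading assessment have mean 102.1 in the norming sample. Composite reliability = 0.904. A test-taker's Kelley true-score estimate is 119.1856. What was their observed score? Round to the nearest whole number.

121

T̂ = ρX + (1 − ρ)μ  ⇒  X = (T̂ − (1 − ρ)μ) / ρ
X = (119.1856 − 0.096 × 102.1) / 0.904 = (119.1856 − 9.8016) / 0.904 = 109.3840 / 0.904 = 121.00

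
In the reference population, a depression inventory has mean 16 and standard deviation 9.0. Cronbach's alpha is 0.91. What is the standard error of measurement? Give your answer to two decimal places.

2.70

SEM = SD · √(1 − ρ) = 9.0 × √0.09 = 9.0 × 0.3000 = 2.700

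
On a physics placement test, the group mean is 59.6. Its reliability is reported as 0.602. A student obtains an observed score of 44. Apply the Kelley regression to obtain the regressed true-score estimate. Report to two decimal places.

50.21

T̂ = 0.602(44) + 0.398(59.6) = 26.488 + 23.7208 = 50.209 → 50.21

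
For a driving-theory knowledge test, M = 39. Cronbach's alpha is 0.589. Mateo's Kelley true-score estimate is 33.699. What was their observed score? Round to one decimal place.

30.0

T̂ = ρX + (1 − ρ)μ  ⇒  X = (T̂ − (1 − ρ)μ) / ρ
X = (33.699 − 0.411 × 39) / 0.589 = (33.699 − 16.029) / 0.589 = 17.670 / 0.589 = 30.000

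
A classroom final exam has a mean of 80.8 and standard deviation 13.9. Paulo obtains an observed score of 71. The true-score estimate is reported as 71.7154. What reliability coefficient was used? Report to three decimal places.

T̂ = ρX + (1 − ρ)μ  ⇒  T̂ − μ = ρ(X − μ)
ρ = (T̂ − μ)/(X − μ) = (71.7154 − 80.8) / (71 − 80.8) = -9.0846 / -9.8 = 0.92700

0.927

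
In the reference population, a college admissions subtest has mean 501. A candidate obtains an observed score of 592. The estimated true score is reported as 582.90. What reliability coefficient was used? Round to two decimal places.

0.90

T̂ = ρX + (1 − ρ)μ  ⇒  T̂ − μ = ρ(X − μ)
ρ = (T̂ − μ)/(X − μ) = (582.90 − 501) / (592 − 501) = 81.90 / 91.0 = 0.9000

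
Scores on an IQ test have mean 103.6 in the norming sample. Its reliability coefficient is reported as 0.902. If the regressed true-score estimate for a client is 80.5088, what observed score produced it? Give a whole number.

T̂ = ρX + (1 − ρ)μ  ⇒  X = (T̂ − (1 − ρ)μ) / ρ
X = (80.5088 − 0.098 × 103.6) / 0.902 = (80.5088 − 10.1528) / 0.902 = 70.3560 / 0.902 = 78.00

78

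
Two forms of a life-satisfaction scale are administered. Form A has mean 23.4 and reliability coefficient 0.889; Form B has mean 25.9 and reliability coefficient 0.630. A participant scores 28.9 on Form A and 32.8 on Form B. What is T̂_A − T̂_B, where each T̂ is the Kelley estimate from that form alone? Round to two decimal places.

T̂_A = 0.889(28.9) + 0.111(23.4) = 28.2895
T̂_B = 0.630(32.8) + 0.370(25.9) = 30.2470
T̂_A − T̂_B = -1.9575

-1.96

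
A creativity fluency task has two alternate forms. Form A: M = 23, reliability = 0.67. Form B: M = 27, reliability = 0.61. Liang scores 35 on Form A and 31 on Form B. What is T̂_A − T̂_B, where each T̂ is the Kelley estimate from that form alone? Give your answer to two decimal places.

T̂_A = 0.67(35) + 0.33(23) = 31.0400
T̂_B = 0.61(31) + 0.39(27) = 29.4400
T̂_A − T̂_B = 1.6000

1.60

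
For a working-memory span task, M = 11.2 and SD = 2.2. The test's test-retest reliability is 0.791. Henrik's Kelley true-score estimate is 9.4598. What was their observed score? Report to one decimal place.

T̂ = ρX + (1 − ρ)μ  ⇒  X = (T̂ − (1 − ρ)μ) / ρ
X = (9.4598 − 0.209 × 11.2) / 0.791 = (9.4598 − 2.3408) / 0.791 = 7.1190 / 0.791 = 9.000

9.0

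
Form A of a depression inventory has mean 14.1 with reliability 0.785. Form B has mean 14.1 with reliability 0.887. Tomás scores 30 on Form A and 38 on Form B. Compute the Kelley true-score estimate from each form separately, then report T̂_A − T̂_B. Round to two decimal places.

T̂_A = 0.785(30) + 0.215(14.1) = 26.5815
T̂_B = 0.887(38) + 0.113(14.1) = 35.2993
T̂_A − T̂_B = -8.7178

-8.72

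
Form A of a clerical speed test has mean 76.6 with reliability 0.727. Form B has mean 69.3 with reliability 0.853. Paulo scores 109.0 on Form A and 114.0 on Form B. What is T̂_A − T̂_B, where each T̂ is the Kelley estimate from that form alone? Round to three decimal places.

-7.274

T̂_A = 0.727(109.0) + 0.273(76.6) = 100.15480
T̂_B = 0.853(114.0) + 0.147(69.3) = 107.42910
T̂_A − T̂_B = -7.27430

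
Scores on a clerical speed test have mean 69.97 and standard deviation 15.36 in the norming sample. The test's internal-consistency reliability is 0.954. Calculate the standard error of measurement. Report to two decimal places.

3.29

SEM = SD · √(1 − ρ) = 15.36 × √0.046 = 15.36 × 0.2145 = 3.294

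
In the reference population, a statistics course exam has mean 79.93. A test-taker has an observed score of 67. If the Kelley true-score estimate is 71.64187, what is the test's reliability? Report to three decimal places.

T̂ = ρX + (1 − ρ)μ  ⇒  T̂ − μ = ρ(X − μ)
ρ = (T̂ − μ)/(X − μ) = (71.64187 − 79.93) / (67 − 79.93) = -8.28813 / -12.93 = 0.64100

0.641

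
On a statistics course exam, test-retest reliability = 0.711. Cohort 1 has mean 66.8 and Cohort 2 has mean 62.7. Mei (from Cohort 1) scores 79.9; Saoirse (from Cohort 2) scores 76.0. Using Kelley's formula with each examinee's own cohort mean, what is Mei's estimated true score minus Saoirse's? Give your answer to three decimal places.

T̂_Mei = 0.711(79.9) + 0.289(66.8) = 76.11410
T̂_Saoirse = 0.711(76.0) + 0.289(62.7) = 72.15630
Difference = 76.11410 − 72.15630 = 3.95780

3.958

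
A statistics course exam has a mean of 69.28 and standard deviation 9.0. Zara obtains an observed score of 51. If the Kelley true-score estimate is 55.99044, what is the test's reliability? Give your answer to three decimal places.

T̂ = ρX + (1 − ρ)μ  ⇒  T̂ − μ = ρ(X − μ)
ρ = (T̂ − μ)/(X − μ) = (55.99044 − 69.28) / (51 − 69.28) = -13.28956 / -18.28 = 0.72700

0.727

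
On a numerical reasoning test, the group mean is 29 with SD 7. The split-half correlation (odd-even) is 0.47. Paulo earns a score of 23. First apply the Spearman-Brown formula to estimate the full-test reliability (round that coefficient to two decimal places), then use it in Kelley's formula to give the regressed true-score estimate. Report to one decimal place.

Spearman-Brown: ρ = 2r/(1 + r) = 2(0.47)/(1 + 0.47) = 0.940/1.47 = 0.6395 → 0.64
T̂ = ρX + (1 − ρ)μ
  = 0.64 × 23 + 0.36 × 29
  = 14.72 + 10.44
  = 25.16
  ≈ 25.2

25.2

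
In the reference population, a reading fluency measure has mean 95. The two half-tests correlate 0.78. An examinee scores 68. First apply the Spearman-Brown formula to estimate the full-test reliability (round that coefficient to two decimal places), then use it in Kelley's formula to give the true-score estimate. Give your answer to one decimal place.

71.2

Spearman-Brown: ρ = 2r/(1 + r) = 2(0.78)/(1 + 0.78) = 1.560/1.78 = 0.8764 → 0.88
Kelley's formula gives T̂ = 0.88·68 + 0.12·95 = 59.84 + 11.40 = 71.24.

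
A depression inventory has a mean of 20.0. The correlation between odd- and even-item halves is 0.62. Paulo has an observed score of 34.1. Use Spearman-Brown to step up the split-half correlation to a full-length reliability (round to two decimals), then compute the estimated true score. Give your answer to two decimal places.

30.86

Spearman-Brown: ρ = 2r/(1 + r) = 2(0.62)/(1 + 0.62) = 1.240/1.62 = 0.7654 → 0.77
T̂ = 0.77(34.1) + 0.23(20.0) = 26.257 + 4.600 = 30.857 → 30.86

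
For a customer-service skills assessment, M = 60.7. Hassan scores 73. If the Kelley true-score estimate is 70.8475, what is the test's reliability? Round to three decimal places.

0.825

T̂ = ρX + (1 − ρ)μ  ⇒  T̂ − μ = ρ(X − μ)
ρ = (T̂ − μ)/(X − μ) = (70.8475 − 60.7) / (73 − 60.7) = 10.1475 / 12.3 = 0.82500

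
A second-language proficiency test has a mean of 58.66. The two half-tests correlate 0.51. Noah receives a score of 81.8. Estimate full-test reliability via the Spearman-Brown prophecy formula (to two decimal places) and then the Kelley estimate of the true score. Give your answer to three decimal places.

74.395

Spearman-Brown: ρ = 2r/(1 + r) = 2(0.51)/(1 + 0.51) = 1.020/1.51 = 0.6755 → 0.68
T̂ = 0.68(81.8) + 0.32(58.66) = 55.624 + 18.7712 = 74.3952 → 74.395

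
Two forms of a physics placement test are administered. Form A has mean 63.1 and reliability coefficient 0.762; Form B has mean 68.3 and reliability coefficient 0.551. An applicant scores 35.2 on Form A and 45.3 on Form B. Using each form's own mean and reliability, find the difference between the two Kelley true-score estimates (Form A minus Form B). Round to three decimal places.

T̂_A = 0.762(35.2) + 0.238(63.1) = 41.84020
T̂_B = 0.551(45.3) + 0.449(68.3) = 55.62700
T̂_A − T̂_B = -13.78680

-13.787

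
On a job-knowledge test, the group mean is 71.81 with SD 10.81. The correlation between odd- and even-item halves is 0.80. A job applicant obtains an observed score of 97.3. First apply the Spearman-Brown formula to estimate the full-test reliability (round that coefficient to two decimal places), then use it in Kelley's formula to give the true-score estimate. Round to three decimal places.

Spearman-Brown: ρ = 2r/(1 + r) = 2(0.80)/(1 + 0.80) = 1.600/1.80 = 0.8889 → 0.89
Kelley's formula gives T̂ = 0.89·97.3 + 0.11·71.81 = 86.597 + 7.8991 = 94.4961.

94.496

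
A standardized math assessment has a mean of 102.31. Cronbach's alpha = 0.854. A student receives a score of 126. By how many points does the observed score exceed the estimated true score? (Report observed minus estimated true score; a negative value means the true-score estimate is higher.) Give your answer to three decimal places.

Kelley's formula gives T̂ = 0.854·126 + 0.146·102.31 = 107.604 + 14.93726 = 122.54126.
X − T̂ = 126 − 122.5413 = 3.4587 → 3.459

3.459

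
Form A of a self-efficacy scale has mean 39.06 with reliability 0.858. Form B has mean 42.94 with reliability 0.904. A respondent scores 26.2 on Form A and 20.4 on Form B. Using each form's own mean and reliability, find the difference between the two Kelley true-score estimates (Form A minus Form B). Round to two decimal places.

5.46

T̂_A = 0.858(26.2) + 0.142(39.06) = 28.0261
T̂_B = 0.904(20.4) + 0.096(42.94) = 22.5638
T̂_A − T̂_B = 5.4623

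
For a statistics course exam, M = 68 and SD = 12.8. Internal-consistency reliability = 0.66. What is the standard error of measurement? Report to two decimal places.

SEM = SD · √(1 − ρ) = 12.8 × √0.34 = 12.8 × 0.5831 = 7.464

7.46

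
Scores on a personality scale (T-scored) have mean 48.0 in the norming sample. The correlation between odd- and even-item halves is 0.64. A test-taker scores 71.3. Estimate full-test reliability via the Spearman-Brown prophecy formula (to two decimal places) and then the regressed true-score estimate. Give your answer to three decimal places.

Spearman-Brown: ρ = 2r/(1 + r) = 2(0.64)/(1 + 0.64) = 1.280/1.64 = 0.7805 → 0.78
Kelley's formula gives T̂ = 0.78·71.3 + 0.22·48.0 = 55.614 + 10.560 = 66.1740.

66.174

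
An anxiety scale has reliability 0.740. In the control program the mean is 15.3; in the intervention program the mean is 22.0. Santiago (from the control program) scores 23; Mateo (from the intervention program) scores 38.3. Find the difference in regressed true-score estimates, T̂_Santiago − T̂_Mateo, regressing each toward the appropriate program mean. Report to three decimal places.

-13.064

T̂_Santiago = 0.740(23) + 0.260(15.3) = 20.99800
T̂_Mateo = 0.740(38.3) + 0.260(22.0) = 34.06200
Difference = 20.99800 − 34.06200 = -13.06400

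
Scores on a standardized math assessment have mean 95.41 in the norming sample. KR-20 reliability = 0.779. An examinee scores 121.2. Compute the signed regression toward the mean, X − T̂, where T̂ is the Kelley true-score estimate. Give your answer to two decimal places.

T̂ = ρX + (1 − ρ)μ
  = 0.779 × 121.2 + 0.221 × 95.41
  = 94.4148 + 21.08561
  = 115.5004
  ≈ 115.500
X − T̂ = 121.2 − 115.500 = 5.700 → 5.70

5.70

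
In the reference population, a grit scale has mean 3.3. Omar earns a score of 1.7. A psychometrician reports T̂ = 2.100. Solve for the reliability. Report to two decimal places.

T̂ = ρX + (1 − ρ)μ  ⇒  T̂ − μ = ρ(X − μ)
ρ = (T̂ − μ)/(X − μ) = (2.100 − 3.3) / (1.7 − 3.3) = -1.200 / -1.6 = 0.7500

0.75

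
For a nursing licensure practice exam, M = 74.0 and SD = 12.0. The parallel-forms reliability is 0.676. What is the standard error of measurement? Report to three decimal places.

SEM = SD · √(1 − ρ) = 12.0 × √0.324 = 12.0 × 0.5692 = 6.8305

6.831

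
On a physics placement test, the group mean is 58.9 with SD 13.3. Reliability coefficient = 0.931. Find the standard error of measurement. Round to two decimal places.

3.49

SEM = SD · √(1 − ρ) = 13.3 × √0.069 = 13.3 × 0.2627 = 3.494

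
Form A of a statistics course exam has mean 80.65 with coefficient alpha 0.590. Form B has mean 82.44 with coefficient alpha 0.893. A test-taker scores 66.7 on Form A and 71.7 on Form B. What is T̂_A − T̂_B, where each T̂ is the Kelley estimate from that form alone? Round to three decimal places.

T̂_A = 0.590(66.7) + 0.410(80.65) = 72.41950
T̂_B = 0.893(71.7) + 0.107(82.44) = 72.84918
T̂_A − T̂_B = -0.42968

-0.430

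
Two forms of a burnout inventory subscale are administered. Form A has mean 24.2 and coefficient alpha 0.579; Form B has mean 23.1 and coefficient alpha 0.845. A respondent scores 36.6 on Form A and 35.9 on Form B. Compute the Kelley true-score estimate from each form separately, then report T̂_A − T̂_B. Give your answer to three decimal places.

-2.536

T̂_A = 0.579(36.6) + 0.421(24.2) = 31.37960
T̂_B = 0.845(35.9) + 0.155(23.1) = 33.91600
T̂_A − T̂_B = -2.53640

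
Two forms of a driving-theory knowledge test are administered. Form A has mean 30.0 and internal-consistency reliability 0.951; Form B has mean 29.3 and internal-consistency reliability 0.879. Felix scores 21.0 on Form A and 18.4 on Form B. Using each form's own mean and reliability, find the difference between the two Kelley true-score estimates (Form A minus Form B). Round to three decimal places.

1.722

T̂_A = 0.951(21.0) + 0.049(30.0) = 21.44100
T̂_B = 0.879(18.4) + 0.121(29.3) = 19.71890
T̂_A − T̂_B = 1.72210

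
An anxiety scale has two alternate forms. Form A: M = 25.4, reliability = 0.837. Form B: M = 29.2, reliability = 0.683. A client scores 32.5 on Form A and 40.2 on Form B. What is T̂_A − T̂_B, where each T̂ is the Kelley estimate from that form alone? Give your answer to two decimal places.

-5.37

T̂_A = 0.837(32.5) + 0.163(25.4) = 31.3427
T̂_B = 0.683(40.2) + 0.317(29.2) = 36.7130
T̂_A − T̂_B = -5.3703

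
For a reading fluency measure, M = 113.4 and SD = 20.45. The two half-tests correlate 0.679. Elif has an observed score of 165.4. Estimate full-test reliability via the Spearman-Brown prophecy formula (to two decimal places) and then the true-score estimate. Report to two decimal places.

155.52

Spearman-Brown: ρ = 2r/(1 + r) = 2(0.679)/(1 + 0.679) = 1.3580/1.679 = 0.8088 → 0.81
T̂ = 0.81(165.4) + 0.19(113.4) = 133.974 + 21.546 = 155.520 → 155.52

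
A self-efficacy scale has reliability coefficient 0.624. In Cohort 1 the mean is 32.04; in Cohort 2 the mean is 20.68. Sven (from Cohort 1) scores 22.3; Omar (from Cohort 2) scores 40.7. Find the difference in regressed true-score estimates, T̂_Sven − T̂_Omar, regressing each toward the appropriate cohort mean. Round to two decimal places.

-7.21

T̂_Sven = 0.624(22.3) + 0.376(32.04) = 25.9622
T̂_Omar = 0.624(40.7) + 0.376(20.68) = 33.1725
Difference = 25.9622 − 33.1725 = -7.2102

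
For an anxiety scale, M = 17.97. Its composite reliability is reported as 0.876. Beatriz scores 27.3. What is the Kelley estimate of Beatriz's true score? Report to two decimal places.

T̂ = 0.876(27.3) + 0.124(17.97) = 23.9148 + 2.22828 = 26.143 → 26.14

26.14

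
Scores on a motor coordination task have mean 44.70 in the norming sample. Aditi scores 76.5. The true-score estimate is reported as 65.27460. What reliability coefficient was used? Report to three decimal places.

0.647

T̂ = ρX + (1 − ρ)μ  ⇒  T̂ − μ = ρ(X − μ)
ρ = (T̂ − μ)/(X − μ) = (65.27460 − 44.70) / (76.5 − 44.70) = 20.57460 / 31.80 = 0.64700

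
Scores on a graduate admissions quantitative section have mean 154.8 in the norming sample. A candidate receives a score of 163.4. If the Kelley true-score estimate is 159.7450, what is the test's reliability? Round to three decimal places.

T̂ = ρX + (1 − ρ)μ  ⇒  T̂ − μ = ρ(X − μ)
ρ = (T̂ − μ)/(X − μ) = (159.7450 − 154.8) / (163.4 − 154.8) = 4.9450 / 8.6 = 0.57500

0.575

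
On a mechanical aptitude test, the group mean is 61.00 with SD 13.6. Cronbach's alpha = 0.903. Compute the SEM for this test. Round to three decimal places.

SEM = SD · √(1 − ρ) = 13.6 × √0.097 = 13.6 × 0.3114 = 4.2357

4.236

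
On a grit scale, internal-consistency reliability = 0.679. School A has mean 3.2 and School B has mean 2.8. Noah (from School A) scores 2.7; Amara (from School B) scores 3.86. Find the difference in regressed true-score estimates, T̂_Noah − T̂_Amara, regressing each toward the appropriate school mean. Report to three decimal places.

-0.659

T̂_Noah = 0.679(2.7) + 0.321(3.2) = 2.86050
T̂_Amara = 0.679(3.86) + 0.321(2.8) = 3.51974
Difference = 2.86050 − 3.51974 = -0.65924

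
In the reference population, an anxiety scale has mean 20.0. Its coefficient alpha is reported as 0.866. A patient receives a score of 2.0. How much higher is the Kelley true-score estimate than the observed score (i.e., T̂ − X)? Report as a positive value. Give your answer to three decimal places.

Regress the observed score toward the mean by the unreliability: T̂ = 0.866·2.0 + 0.134·20.0 = 1.7320 + 2.6800 = 4.41200.
T̂ − X = 4.4120 − 2.0 = 2.4120 → 2.412

2.412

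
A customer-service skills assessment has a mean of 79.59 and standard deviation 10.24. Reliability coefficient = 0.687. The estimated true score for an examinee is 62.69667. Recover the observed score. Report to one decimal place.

T̂ = ρX + (1 − ρ)μ  ⇒  X = (T̂ − (1 − ρ)μ) / ρ
X = (62.69667 − 0.313 × 79.59) / 0.687 = (62.69667 − 24.91167) / 0.687 = 37.78500 / 0.687 = 55.000

55.0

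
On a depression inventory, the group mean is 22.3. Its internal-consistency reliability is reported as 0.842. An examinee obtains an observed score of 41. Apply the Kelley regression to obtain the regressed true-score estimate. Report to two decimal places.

Regress the observed score toward the mean by the unreliability: T̂ = 0.842·41 + 0.158·22.3 = 34.522 + 3.5234 = 38.045.

38.05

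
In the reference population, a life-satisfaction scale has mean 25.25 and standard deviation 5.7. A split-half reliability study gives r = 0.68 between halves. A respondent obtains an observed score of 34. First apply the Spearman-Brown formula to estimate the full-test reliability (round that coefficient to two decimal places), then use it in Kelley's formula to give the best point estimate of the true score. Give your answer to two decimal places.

Spearman-Brown: ρ = 2r/(1 + r) = 2(0.68)/(1 + 0.68) = 1.360/1.68 = 0.8095 → 0.81
T̂ = ρX + (1 − ρ)μ
  = 0.81 × 34 + 0.19 × 25.25
  = 27.54 + 4.7975
  = 32.338
  ≈ 32.34

32.34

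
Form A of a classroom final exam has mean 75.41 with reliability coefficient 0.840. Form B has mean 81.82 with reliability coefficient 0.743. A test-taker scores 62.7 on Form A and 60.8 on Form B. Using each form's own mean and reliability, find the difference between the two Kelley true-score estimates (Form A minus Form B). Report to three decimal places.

T̂_A = 0.840(62.7) + 0.160(75.41) = 64.73360
T̂_B = 0.743(60.8) + 0.257(81.82) = 66.20214
T̂_A − T̂_B = -1.46854

-1.469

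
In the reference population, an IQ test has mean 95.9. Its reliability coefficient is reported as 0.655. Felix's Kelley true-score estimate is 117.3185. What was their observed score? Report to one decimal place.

128.6

T̂ = ρX + (1 − ρ)μ  ⇒  X = (T̂ − (1 − ρ)μ) / ρ
X = (117.3185 − 0.345 × 95.9) / 0.655 = (117.3185 − 33.0855) / 0.655 = 84.2330 / 0.655 = 128.600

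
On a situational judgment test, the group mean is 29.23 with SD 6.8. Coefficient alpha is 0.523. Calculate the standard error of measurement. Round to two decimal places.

SEM = SD · √(1 − ρ) = 6.8 × √0.477 = 6.8 × 0.6907 = 4.696

4.70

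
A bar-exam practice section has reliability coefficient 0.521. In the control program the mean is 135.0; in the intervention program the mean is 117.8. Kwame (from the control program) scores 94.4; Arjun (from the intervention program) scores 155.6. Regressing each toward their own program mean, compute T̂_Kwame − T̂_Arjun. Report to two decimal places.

T̂_Kwame = 0.521(94.4) + 0.479(135.0) = 113.8474
T̂_Arjun = 0.521(155.6) + 0.479(117.8) = 137.4938
Difference = 113.8474 − 137.4938 = -23.6464

-23.65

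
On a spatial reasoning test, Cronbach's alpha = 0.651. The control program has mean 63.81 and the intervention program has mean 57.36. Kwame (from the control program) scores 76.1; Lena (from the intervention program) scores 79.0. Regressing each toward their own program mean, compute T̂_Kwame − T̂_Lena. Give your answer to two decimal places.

T̂_Kwame = 0.651(76.1) + 0.349(63.81) = 71.8108
T̂_Lena = 0.651(79.0) + 0.349(57.36) = 71.4476
Difference = 71.8108 − 71.4476 = 0.3631

0.36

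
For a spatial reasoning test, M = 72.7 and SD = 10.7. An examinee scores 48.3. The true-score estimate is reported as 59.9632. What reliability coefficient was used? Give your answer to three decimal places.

0.522

T̂ = ρX + (1 − ρ)μ  ⇒  T̂ − μ = ρ(X − μ)
ρ = (T̂ − μ)/(X − μ) = (59.9632 − 72.7) / (48.3 − 72.7) = -12.7368 / -24.4 = 0.52200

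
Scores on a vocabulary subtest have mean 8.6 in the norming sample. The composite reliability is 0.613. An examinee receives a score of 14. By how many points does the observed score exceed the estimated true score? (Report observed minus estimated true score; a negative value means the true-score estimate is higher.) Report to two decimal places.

T̂ = 0.613(14) + 0.387(8.6) = 8.582 + 3.3282 = 11.9102 → 11.910
X − T̂ = 14 − 11.910 = 2.090 → 2.09

2.09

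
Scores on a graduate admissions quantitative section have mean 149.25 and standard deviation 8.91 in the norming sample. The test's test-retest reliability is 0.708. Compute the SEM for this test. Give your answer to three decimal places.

SEM = SD · √(1 − ρ) = 8.91 × √0.292 = 8.91 × 0.5404 = 4.8147

4.815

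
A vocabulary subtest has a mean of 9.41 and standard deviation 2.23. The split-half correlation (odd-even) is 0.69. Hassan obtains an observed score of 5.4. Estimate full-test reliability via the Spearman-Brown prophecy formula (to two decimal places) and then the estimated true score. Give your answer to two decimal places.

Spearman-Brown: ρ = 2r/(1 + r) = 2(0.69)/(1 + 0.69) = 1.380/1.69 = 0.8166 → 0.82
Kelley's formula gives T̂ = 0.82·5.4 + 0.18·9.41 = 4.428 + 1.6938 = 6.122.

6.12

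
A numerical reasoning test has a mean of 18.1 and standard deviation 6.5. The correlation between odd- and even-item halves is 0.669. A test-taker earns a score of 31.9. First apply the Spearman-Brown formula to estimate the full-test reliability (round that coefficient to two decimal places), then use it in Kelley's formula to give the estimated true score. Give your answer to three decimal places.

29.140

Spearman-Brown: ρ = 2r/(1 + r) = 2(0.669)/(1 + 0.669) = 1.3380/1.669 = 0.8017 → 0.80
T̂ = ρX + (1 − ρ)μ
  = 0.80 × 31.9 + 0.20 × 18.1
  = 25.520 + 3.620
  = 29.1400
  ≈ 29.140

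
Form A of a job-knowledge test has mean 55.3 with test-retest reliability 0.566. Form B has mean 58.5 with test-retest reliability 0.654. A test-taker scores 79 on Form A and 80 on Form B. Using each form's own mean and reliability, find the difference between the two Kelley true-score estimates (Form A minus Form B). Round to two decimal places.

T̂_A = 0.566(79) + 0.434(55.3) = 68.7142
T̂_B = 0.654(80) + 0.346(58.5) = 72.5610
T̂_A − T̂_B = -3.8468

-3.85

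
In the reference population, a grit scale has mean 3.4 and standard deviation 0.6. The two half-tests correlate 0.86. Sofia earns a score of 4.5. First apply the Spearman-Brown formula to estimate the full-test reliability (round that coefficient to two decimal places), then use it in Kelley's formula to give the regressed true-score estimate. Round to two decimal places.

Spearman-Brown: ρ = 2r/(1 + r) = 2(0.86)/(1 + 0.86) = 1.720/1.86 = 0.9247 → 0.92
T̂ = 0.92(4.5) + 0.08(3.4) = 4.140 + 0.272 = 4.412 → 4.41

4.41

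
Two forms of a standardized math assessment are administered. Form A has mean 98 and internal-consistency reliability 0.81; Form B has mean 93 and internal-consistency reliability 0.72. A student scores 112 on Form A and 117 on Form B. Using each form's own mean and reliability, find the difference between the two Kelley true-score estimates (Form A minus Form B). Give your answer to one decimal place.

-0.9

T̂_A = 0.81(112) + 0.19(98) = 109.340
T̂_B = 0.72(117) + 0.28(93) = 110.280
T̂_A − T̂_B = -0.940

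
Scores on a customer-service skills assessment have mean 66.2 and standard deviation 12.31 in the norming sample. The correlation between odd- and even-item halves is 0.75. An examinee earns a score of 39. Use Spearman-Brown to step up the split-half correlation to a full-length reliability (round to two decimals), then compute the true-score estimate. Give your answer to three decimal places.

42.808

Spearman-Brown: ρ = 2r/(1 + r) = 2(0.75)/(1 + 0.75) = 1.500/1.75 = 0.8571 → 0.86
T̂ = ρX + (1 − ρ)μ
  = 0.86 × 39 + 0.14 × 66.2
  = 33.54 + 9.268
  = 42.8080
  ≈ 42.808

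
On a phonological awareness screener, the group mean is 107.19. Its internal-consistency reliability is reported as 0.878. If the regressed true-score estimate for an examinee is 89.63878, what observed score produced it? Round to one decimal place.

87.2

T̂ = ρX + (1 − ρ)μ  ⇒  X = (T̂ − (1 − ρ)μ) / ρ
X = (89.63878 − 0.122 × 107.19) / 0.878 = (89.63878 − 13.07718) / 0.878 = 76.56160 / 0.878 = 87.200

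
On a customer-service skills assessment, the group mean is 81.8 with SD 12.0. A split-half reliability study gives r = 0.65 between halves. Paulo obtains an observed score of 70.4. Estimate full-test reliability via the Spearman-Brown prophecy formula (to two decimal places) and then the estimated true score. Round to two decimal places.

72.79

Spearman-Brown: ρ = 2r/(1 + r) = 2(0.65)/(1 + 0.65) = 1.300/1.65 = 0.7879 → 0.79
T̂ = 0.79(70.4) + 0.21(81.8) = 55.616 + 17.178 = 72.794 → 72.79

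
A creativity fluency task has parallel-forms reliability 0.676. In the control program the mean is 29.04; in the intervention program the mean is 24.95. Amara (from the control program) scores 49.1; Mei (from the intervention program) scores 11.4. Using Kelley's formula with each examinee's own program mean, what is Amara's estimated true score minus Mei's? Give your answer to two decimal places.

T̂_Amara = 0.676(49.1) + 0.324(29.04) = 42.6006
T̂_Mei = 0.676(11.4) + 0.324(24.95) = 15.7902
Difference = 42.6006 − 15.7902 = 26.8104

26.81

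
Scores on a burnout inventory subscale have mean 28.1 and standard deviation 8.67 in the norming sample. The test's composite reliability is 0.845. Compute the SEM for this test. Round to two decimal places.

3.41

SEM = SD · √(1 − ρ) = 8.67 × √0.155 = 8.67 × 0.3937 = 3.413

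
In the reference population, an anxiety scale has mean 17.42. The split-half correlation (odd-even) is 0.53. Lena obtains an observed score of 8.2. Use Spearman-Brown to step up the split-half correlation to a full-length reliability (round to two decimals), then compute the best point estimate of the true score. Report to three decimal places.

Spearman-Brown: ρ = 2r/(1 + r) = 2(0.53)/(1 + 0.53) = 1.060/1.53 = 0.6928 → 0.69
T̂ = ρX + (1 − ρ)μ
  = 0.69 × 8.2 + 0.31 × 17.42
  = 5.658 + 5.4002
  = 11.0582
  ≈ 11.058

11.058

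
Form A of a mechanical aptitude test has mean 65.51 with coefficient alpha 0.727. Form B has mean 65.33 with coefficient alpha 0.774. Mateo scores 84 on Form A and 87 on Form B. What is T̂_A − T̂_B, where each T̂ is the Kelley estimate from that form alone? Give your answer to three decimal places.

T̂_A = 0.727(84) + 0.273(65.51) = 78.95223
T̂_B = 0.774(87) + 0.226(65.33) = 82.10258
T̂_A − T̂_B = -3.15035

-3.150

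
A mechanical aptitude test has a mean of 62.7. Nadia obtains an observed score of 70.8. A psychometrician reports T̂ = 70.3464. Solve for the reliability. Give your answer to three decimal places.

0.944

T̂ = ρX + (1 − ρ)μ  ⇒  T̂ − μ = ρ(X − μ)
ρ = (T̂ − μ)/(X − μ) = (70.3464 − 62.7) / (70.8 − 62.7) = 7.6464 / 8.1 = 0.94400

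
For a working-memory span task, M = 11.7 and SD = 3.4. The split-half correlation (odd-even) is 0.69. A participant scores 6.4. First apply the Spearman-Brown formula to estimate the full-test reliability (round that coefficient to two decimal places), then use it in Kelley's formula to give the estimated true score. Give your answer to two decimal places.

Spearman-Brown: ρ = 2r/(1 + r) = 2(0.69)/(1 + 0.69) = 1.380/1.69 = 0.8166 → 0.82
T̂ = 0.82(6.4) + 0.18(11.7) = 5.248 + 2.106 = 7.354 → 7.35

7.35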